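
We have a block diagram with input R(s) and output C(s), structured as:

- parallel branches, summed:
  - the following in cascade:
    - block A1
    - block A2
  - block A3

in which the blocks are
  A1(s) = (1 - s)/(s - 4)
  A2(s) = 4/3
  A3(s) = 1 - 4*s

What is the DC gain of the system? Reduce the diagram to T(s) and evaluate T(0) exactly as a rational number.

Step 1. reduce the series chain A1, A2; result (4 - 4*s)/(3*s - 12)
Step 2. add (A1*A2), A3 (parallel); result (-12*s^2 + 47*s - 8)/(3*s - 12)
The step-2 result is T(s). Setting s = 0: T(0) = -8/(-12) = 2/3.

Answer: 2/3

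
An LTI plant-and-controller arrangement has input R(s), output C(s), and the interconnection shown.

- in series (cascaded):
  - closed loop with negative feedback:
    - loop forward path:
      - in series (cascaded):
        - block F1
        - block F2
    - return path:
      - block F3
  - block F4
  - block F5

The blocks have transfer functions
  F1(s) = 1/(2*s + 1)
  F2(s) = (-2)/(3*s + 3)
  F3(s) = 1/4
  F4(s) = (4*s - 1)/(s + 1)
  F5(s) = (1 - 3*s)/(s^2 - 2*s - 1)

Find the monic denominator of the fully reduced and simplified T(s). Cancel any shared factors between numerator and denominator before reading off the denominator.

Reducing step by step:

Step 1 - combine F1, F2 in series: (-2)/(6*s^2 + 9*s + 3)
Step 2 - reduce the feedback loop with forward (F1*F2) and return F3: (-4)/(12*s^2 + 18*s + 5)
Step 3 - series reduction of [(F1*F2)/(1+(F1*F2)*F3)], F4, F5: (48*s^2 - 28*s + 4)/(12*s^5 + 6*s^4 - 49*s^3 - 71*s^2 - 33*s - 5)
The result of step 3 is T(s) in lowest terms. Its denominator has leading coefficient 12; dividing the denominator through by 12 makes it monic.

Answer: s^5 + s^4/2 - 49*s^3/12 - 71*s^2/12 - 11*s/4 - 5/12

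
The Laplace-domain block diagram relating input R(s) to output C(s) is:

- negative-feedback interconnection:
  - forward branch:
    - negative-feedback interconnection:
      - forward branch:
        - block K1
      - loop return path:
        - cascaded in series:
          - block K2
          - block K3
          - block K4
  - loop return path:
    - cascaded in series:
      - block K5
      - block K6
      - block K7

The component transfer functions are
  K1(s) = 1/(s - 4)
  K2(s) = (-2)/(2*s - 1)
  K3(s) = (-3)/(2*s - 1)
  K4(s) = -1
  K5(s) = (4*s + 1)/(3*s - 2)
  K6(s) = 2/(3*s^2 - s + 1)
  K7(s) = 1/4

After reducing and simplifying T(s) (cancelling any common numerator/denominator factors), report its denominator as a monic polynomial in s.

(1) multiply K2, K3, K4 (series) gives (-6)/(4*s^2 - 4*s + 1)
(2) collapse the loop (K1 forward, (K2*K3*K4) return) gives (4*s^2 - 4*s + 1)/(4*s^3 - 20*s^2 + 17*s - 10)
(3) reduce the series chain K5, K6, K7 gives (4*s + 1)/(18*s^3 - 18*s^2 + 10*s - 4)
(4) close the feedback loop around [K1/(1+K1*(K2*K3*K4))], (K5*K6*K7) gives (72*s^5 - 144*s^4 + 130*s^3 - 74*s^2 + 26*s - 4)/(72*s^6 - 432*s^5 + 706*s^4 - 686*s^3 + 418*s^2 - 168*s + 41)
Step 4 gives the fully reduced T(s), with no common factor left to cancel. The denominator's leading coefficient is 72, so divide each of its coefficients by 72 to get the monic form.

Therefore the answer is s^6 - 6*s^5 + 353*s^4/36 - 343*s^3/36 + 209*s^2/36 - 7*s/3 + 41/72.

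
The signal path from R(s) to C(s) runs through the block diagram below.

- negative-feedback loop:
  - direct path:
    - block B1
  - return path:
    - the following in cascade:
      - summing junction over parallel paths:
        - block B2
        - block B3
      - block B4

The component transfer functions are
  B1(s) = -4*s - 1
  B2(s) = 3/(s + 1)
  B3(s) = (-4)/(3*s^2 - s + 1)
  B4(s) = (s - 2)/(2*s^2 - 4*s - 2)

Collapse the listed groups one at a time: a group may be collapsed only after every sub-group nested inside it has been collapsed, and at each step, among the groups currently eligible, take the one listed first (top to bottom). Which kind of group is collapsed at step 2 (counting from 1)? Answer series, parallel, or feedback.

Step 1 - combine B2, B3 in parallel
Step 2 - multiply (B2+B3), B4 (series)
Step 3 - reduce the feedback loop with forward B1 and return ((B2+B3)*B4)
At step 2 the group reduced is series.

Hence the answer: series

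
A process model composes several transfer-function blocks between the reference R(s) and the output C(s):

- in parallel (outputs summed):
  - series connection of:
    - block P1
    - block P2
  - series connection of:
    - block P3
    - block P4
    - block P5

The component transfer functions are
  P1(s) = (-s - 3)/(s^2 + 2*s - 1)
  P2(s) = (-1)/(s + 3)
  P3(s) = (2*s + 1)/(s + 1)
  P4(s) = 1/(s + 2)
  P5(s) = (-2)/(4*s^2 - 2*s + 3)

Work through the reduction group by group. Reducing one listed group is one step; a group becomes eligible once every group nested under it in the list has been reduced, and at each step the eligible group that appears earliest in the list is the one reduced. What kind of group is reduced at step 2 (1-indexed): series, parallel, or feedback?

[1] combine P1, P2 in series
[2] reduce the series chain P3, P4, P5
[3] combine (P1*P2), (P3*P4*P5) in parallel
At step 2 the group reduced is series.

Therefore the answer is series.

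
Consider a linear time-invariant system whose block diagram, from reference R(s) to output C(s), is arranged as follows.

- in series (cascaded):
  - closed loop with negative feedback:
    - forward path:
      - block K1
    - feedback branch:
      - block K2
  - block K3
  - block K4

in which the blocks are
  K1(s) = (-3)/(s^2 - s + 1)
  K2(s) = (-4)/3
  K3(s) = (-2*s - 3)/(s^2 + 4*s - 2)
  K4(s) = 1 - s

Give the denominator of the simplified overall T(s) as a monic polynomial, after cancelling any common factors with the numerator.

(1) collapse the loop (K1 forward, K2 return), giving (-3)/(s^2 - s + 5)
(2) series reduction of [K1/(1+K1*K2)], K3, K4, giving (-6*s^2 - 3*s + 9)/(s^4 + 3*s^3 - s^2 + 22*s - 10)
No further cancellation is possible in the step-2 result, so that is T(s). Its denominator is already monic.

Final answer: s^4 + 3*s^3 - s^2 + 22*s - 10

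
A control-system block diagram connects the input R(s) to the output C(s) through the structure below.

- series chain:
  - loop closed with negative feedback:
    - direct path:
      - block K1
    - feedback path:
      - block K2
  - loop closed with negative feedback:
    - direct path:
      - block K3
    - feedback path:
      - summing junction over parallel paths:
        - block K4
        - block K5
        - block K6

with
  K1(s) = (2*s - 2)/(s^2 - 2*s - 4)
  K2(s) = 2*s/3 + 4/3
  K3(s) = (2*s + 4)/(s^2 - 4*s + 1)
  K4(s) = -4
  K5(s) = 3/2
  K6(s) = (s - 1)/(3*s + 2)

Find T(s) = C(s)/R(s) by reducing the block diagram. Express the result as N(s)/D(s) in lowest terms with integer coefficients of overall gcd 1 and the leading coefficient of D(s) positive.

Reducing step by step:

1. close the feedback loop around K1, K2; result (6*s - 6)/(7*s^2 - 2*s - 20)
2. combine K4, K5, K6 in parallel; result (-13*s - 12)/(6*s + 4)
3. reduce the feedback loop with forward K3 and return (K4+K5+K6); result (6*s^2 + 16*s + 8)/(3*s^3 - 23*s^2 - 43*s - 22)
4. reduce the series chain [K1/(1+K1*K2)], [K3/(1+K3*(K4+K5+K6))], which is the overall transfer function T(s) = C(s)/R(s) in lowest terms

Answer: (36*s^3 + 60*s^2 - 48*s - 48)/(21*s^5 - 167*s^4 - 315*s^3 + 392*s^2 + 904*s + 440)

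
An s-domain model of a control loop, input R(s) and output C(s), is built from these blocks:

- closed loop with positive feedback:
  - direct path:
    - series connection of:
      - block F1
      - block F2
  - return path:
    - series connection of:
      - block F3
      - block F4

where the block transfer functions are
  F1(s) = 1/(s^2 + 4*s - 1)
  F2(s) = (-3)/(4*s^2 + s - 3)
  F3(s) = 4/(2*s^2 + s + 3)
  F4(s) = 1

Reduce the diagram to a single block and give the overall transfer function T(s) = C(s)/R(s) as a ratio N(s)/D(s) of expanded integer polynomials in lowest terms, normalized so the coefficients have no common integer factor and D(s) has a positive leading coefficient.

The answer is (-6*s^2 - 3*s - 9)/(8*s^6 + 38*s^5 + 23*s^4 + 22*s^3 - 16*s^2 - 36*s + 21).

Reasoning:
Step 1. multiply F1, F2 (series) -> (-3)/(4*s^4 + 17*s^3 - 3*s^2 - 13*s + 3)
Step 2. multiply F3, F4 (series) -> 4/(2*s^2 + s + 3)
Step 3. close the feedback loop around (F1*F2), (F3*F4) - this is the overall T(s), already in the required normalized form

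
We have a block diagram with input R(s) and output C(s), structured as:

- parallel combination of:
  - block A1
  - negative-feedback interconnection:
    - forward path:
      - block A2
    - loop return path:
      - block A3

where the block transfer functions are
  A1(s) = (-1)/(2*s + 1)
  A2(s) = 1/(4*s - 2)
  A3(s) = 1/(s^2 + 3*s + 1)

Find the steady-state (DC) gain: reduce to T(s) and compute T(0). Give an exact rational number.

Step 1. close the feedback loop around A2, A3, giving (s^2 + 3*s + 1)/(4*s^3 + 10*s^2 - 2*s - 1)
Step 2. combine A1, [A2/(1+A2*A3)] in parallel, giving (-2*s^3 - 3*s^2 + 7*s + 2)/(8*s^4 + 24*s^3 + 6*s^2 - 4*s - 1)
Step 2 gives the overall T(s). Then T(0) = 2/(-1) = -2.

Therefore the answer is -2.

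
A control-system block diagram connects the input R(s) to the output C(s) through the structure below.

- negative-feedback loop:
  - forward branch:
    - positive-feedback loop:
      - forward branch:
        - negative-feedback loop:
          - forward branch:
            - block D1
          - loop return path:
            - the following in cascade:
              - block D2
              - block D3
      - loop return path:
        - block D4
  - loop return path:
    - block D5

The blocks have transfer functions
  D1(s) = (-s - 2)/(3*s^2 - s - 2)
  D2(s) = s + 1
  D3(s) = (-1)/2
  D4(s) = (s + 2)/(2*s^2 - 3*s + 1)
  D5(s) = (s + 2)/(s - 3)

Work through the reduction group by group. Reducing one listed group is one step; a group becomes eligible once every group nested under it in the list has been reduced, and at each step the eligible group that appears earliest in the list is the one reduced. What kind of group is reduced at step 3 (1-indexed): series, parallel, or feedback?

Answer: feedback

Working:
1. multiply D2, D3 (series)
2. apply the feedback formula to D1, (D2*D3)
3. reduce the feedback loop with forward [D1/(1+D1*(D2*D3))] and return D4
4. reduce the feedback loop with forward [[D1/(1+D1*(D2*D3))]/(1-[D1/(1+D1*(D2*D3))]*D4)] and return D5
At step 3 the group reduced is feedback.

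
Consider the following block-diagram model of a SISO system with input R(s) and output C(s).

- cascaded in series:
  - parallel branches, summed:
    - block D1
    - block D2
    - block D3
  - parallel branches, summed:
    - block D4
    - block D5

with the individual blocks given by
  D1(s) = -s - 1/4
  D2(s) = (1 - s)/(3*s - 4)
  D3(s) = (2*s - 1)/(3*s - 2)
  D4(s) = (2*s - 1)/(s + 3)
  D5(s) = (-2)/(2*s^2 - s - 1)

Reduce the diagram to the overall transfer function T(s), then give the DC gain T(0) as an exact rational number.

The answer is 0.

Reasoning:
[1] combine D1, D2, D3 in parallel gives (-36*s^3 + 75*s^2 - 38*s)/(36*s^2 - 72*s + 32)
[2] reduce the parallel group D4, D5 gives (4*s^3 - 4*s^2 - 3*s - 5)/(2*s^3 + 5*s^2 - 4*s - 3)
[3] reduce the series chain (D1+D2+D3), (D4+D5) gives (-144*s^6 + 444*s^5 - 344*s^4 + 107*s^3 - 261*s^2 + 190*s)/(72*s^5 + 36*s^4 - 440*s^3 + 340*s^2 + 88*s - 96)
That last expression is T(s); at s = 0 only the constant terms survive, so T(0) = 0/(-96) = 0.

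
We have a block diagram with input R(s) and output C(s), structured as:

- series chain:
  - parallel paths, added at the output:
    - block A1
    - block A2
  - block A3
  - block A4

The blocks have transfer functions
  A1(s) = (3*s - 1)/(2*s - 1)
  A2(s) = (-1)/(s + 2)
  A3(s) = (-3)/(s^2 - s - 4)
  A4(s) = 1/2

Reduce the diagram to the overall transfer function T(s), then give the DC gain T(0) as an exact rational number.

The answer is 3/16.

Reasoning:
[1] reduce the parallel group A1, A2; result (3*s^2 + 3*s - 1)/(2*s^2 + 3*s - 2)
[2] cascade (A1+A2), A3, A4; result (-9*s^2 - 9*s + 3)/(4*s^4 + 2*s^3 - 26*s^2 - 20*s + 16)
The step-2 result is T(s). Setting s = 0: T(0) = 3/16.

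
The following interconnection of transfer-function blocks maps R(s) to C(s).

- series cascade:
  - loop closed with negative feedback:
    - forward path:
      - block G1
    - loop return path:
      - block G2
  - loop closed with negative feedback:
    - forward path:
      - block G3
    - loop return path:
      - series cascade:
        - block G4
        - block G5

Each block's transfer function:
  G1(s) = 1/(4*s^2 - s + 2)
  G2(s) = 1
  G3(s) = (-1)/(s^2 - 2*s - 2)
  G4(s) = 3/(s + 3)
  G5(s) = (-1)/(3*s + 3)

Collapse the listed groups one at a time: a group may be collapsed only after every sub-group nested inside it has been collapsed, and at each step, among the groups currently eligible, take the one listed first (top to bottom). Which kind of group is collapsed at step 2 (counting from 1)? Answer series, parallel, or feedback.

Step 1 - reduce the feedback loop with forward G1 and return G2
Step 2 - series reduction of G4, G5
Step 3 - feedback reduction of G3, (G4*G5)
Step 4 - cascade [G1/(1+G1*G2)], [G3/(1+G3*(G4*G5))]
At step 2 the group reduced is series.

Final answer: series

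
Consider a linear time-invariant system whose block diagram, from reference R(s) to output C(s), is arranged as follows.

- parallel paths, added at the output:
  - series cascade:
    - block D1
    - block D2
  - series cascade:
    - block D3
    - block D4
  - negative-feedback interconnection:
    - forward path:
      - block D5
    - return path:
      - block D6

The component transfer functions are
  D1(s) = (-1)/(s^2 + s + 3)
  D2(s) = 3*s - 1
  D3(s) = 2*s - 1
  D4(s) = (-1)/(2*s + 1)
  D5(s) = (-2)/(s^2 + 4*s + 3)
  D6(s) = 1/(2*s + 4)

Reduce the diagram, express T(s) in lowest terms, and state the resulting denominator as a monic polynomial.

Reducing step by step:

[1] series reduction of D1, D2 = (1 - 3*s)/(s^2 + s + 3)
[2] series reduction of D3, D4 = (1 - 2*s)/(2*s + 1)
[3] apply the feedback formula to D5, D6 = (-2*s - 4)/(s^3 + 6*s^2 + 11*s + 5)
[4] parallel reduction of (D1*D2), (D3*D4), [D5/(1+D5*D6)] = (-2*s^6 - 19*s^5 - 74*s^4 - 133*s^3 - 103*s^2 - 20*s + 8)/(2*s^6 + 15*s^5 + 47*s^4 + 88*s^3 + 110*s^2 + 68*s + 15)
No further cancellation is possible in the step-4 result, so that is T(s). Its denominator becomes monic after dividing by the leading coefficient 2.

Answer: s^6 + 15*s^5/2 + 47*s^4/2 + 44*s^3 + 55*s^2 + 34*s + 15/2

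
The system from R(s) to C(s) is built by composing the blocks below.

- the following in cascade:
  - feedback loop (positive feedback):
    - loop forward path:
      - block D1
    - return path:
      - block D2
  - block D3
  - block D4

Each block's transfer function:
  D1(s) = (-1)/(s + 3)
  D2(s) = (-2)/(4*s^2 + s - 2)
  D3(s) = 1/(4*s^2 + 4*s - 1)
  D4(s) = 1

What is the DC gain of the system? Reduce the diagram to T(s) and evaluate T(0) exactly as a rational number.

Reducing step by step:

[1] apply the feedback formula to D1, D2 -> (-4*s^2 - s + 2)/(4*s^3 + 13*s^2 + s - 8)
[2] series reduction of [D1/(1-D1*D2)], D3, D4 -> (-4*s^2 - s + 2)/(16*s^5 + 68*s^4 + 52*s^3 - 41*s^2 - 33*s + 8)
Evaluating the step-2 result (the overall T(s)) at s = 0 gives T(0) = 2/8 = 1/4.

Answer: 1/4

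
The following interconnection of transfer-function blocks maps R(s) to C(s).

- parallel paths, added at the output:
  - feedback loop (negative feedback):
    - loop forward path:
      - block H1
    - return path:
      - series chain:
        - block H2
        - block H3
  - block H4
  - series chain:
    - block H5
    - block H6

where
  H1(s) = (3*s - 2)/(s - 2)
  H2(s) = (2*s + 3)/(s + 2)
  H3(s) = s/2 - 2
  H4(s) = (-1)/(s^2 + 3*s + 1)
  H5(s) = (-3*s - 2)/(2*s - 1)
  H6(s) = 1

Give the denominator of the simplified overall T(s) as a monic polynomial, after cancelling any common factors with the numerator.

First reduce the diagram to T(s).

(1) series reduction of H2, H3 gives (2*s^2 - 5*s - 12)/(2*s + 4)
(2) collapse the loop (H1 forward, (H2*H3) return) gives (6*s^2 + 8*s - 8)/(6*s^3 - 17*s^2 - 26*s + 16)
(3) cascade H5, H6 gives (-3*s - 2)/(2*s - 1)
(4) add [H1/(1+H1*(H2*H3))], H4, (H5*H6) (parallel) gives (-18*s^6 - 3*s^5 + 245*s^4 + 437*s^3 + 73*s^2 - 150*s - 8)/(12*s^6 - 4*s^5 - 143*s^4 - 87*s^3 + 123*s^2 + 10*s - 16)
T(s) is the step-4 result (common factors already cancelled). Leading coefficient of the denominator: 12. Divide through by 12 for the monic polynomial.

Answer: s^6 - s^5/3 - 143*s^4/12 - 29*s^3/4 + 41*s^2/4 + 5*s/6 - 4/3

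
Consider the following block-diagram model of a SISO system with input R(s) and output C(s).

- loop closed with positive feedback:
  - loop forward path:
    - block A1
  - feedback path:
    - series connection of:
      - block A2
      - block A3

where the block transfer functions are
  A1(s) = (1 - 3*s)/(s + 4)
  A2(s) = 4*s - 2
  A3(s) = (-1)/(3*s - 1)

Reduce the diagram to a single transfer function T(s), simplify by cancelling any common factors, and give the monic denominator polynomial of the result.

(1) combine A2, A3 in series = (2 - 4*s)/(3*s - 1)
(2) close the feedback loop around A1, (A2*A3) = (3*s - 1)/(3*s - 6)
No further cancellation is possible in the step-2 result, so that is T(s). Its denominator becomes monic after dividing by the leading coefficient 3.

Hence the answer: s - 2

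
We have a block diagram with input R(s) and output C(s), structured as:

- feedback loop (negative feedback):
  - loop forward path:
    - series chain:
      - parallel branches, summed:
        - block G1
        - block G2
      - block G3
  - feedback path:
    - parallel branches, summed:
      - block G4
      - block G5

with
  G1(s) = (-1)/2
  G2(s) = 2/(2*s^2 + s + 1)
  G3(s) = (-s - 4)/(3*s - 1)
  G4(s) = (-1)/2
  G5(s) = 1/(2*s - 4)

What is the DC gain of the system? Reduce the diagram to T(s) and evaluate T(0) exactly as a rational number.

1. add G1, G2 (parallel) gives (-2*s^2 - s + 3)/(4*s^2 + 2*s + 2)
2. multiply (G1+G2), G3 (series) gives (2*s^3 + 9*s^2 + s - 12)/(12*s^3 + 2*s^2 + 4*s - 2)
3. add G4, G5 (parallel) gives (3 - s)/(2*s - 4)
4. reduce the feedback loop with forward ((G1+G2)*G3) and return (G4+G5) gives (4*s^4 + 10*s^3 - 34*s^2 - 28*s + 48)/(22*s^4 - 47*s^3 + 26*s^2 - 5*s - 28)
Step 4 gives the overall T(s). Then T(0) = 48/(-28) = -12/7.

Answer: -12/7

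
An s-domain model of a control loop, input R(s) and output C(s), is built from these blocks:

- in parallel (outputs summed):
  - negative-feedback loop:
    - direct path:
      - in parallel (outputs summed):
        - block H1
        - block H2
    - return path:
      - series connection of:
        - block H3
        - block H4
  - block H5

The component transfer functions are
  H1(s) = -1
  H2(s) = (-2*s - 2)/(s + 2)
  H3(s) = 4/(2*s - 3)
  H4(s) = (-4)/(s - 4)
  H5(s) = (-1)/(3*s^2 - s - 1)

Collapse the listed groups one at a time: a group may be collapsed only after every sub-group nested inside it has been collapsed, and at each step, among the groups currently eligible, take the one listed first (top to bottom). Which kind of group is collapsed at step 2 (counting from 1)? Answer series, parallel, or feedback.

[1] add H1, H2 (parallel)
[2] series reduction of H3, H4
[3] reduce the feedback loop with forward (H1+H2) and return (H3*H4)
[4] add [(H1+H2)/(1+(H1+H2)*(H3*H4))], H5 (parallel)
So the answer for step 2 is series.

Answer: series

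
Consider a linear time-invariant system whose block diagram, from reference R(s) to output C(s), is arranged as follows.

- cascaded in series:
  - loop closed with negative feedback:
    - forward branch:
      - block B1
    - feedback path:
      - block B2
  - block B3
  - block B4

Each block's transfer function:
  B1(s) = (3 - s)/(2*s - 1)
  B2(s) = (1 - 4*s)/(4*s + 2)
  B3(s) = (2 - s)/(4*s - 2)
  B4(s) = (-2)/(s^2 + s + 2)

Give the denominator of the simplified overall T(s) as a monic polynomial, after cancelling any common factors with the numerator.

First reduce the diagram to T(s).

Step 1. collapse the loop (B1 forward, B2 return), giving (-4*s^2 + 10*s + 6)/(12*s^2 - 13*s + 1)
Step 2. multiply [B1/(1+B1*B2)], B3, B4 (series), giving (-4*s^3 + 18*s^2 - 14*s - 12)/(24*s^5 - 14*s^4 + 25*s^3 - 62*s^2 + 29*s - 2)
That last expression is T(s), already simplified. Scaling its denominator by 1/24 (the reciprocal of the leading coefficient) yields the monic denominator.

Answer: s^5 - 7*s^4/12 + 25*s^3/24 - 31*s^2/12 + 29*s/24 - 1/12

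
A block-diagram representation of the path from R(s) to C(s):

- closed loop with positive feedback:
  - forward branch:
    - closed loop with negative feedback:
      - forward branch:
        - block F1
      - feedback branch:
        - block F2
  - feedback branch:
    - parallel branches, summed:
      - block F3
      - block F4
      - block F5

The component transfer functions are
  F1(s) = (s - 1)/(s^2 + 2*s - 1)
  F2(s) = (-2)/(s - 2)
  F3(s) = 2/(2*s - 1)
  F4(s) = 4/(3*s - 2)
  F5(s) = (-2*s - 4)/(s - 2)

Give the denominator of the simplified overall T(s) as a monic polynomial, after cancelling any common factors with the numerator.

Step 1. close the feedback loop around F1, F2 = (s^2 - 3*s + 2)/(s^3 - 7*s + 4)
Step 2. parallel reduction of F3, F4, F5 = (-12*s^3 + 4*s^2 - 12*s + 8)/(6*s^3 - 19*s^2 + 16*s - 4)
Step 3. feedback reduction of [F1/(1+F1*F2)], (F3+F4+F5) = (6*s^4 - 25*s^3 + 35*s^2 - 20*s + 4)/(6*s^5 + 5*s^4 - 56*s^3 + 89*s^2 - 62*s + 16)
The result of step 3 is T(s) in lowest terms. Its denominator has leading coefficient 6; dividing the denominator through by 6 makes it monic.

Final answer: s^5 + 5*s^4/6 - 28*s^3/3 + 89*s^2/6 - 31*s/3 + 8/3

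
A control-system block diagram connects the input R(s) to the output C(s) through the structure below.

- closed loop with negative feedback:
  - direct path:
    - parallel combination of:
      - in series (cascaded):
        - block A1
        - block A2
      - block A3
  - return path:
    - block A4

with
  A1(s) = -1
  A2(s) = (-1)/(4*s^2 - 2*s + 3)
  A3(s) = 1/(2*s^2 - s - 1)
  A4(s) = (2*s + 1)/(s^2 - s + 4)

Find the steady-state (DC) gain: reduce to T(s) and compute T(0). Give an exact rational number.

[1] cascade A1, A2, giving 1/(4*s^2 - 2*s + 3)
[2] combine (A1*A2), A3 in parallel, giving (6*s^2 - 3*s + 2)/(8*s^4 - 8*s^3 + 4*s^2 - s - 3)
[3] collapse the loop (((A1*A2)+A3) forward, A4 return), giving (6*s^4 - 9*s^3 + 29*s^2 - 14*s + 8)/(8*s^6 - 16*s^5 + 44*s^4 - 25*s^3 + 14*s^2 - 10)
The step-3 result is T(s). Setting s = 0: T(0) = 8/(-10) = -4/5.

Answer: -4/5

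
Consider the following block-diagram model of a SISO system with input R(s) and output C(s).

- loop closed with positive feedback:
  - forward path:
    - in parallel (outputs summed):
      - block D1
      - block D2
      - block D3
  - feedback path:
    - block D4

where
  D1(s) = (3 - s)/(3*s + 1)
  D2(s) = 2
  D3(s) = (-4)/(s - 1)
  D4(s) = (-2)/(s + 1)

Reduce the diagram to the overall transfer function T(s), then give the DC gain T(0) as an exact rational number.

Step 1: add D1, D2, D3 (parallel): (5*s^2 - 12*s - 9)/(3*s^2 - 2*s - 1)
Step 2: close the feedback loop around (D1+D2+D3), D4: (5*s^3 - 7*s^2 - 21*s - 9)/(3*s^3 + 11*s^2 - 27*s - 19)
Evaluating the step-2 result (the overall T(s)) at s = 0 gives T(0) = -9/(-19) = 9/19.

Answer: 9/19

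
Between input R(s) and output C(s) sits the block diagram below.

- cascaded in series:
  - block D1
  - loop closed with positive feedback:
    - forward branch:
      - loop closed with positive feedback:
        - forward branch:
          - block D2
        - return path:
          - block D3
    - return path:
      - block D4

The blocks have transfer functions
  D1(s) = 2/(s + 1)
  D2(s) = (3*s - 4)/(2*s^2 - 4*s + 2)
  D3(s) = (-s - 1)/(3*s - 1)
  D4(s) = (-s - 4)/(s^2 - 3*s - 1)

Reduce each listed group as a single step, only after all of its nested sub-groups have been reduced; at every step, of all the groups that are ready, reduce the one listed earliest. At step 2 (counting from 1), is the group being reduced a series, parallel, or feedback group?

[1] apply the feedback formula to D2, D3
[2] reduce the feedback loop with forward [D2/(1-D2*D3)] and return D4
[3] cascade D1, [[D2/(1-D2*D3)]/(1-[D2/(1-D2*D3)]*D4)]
At step 2 the group reduced is feedback.

Final answer: feedback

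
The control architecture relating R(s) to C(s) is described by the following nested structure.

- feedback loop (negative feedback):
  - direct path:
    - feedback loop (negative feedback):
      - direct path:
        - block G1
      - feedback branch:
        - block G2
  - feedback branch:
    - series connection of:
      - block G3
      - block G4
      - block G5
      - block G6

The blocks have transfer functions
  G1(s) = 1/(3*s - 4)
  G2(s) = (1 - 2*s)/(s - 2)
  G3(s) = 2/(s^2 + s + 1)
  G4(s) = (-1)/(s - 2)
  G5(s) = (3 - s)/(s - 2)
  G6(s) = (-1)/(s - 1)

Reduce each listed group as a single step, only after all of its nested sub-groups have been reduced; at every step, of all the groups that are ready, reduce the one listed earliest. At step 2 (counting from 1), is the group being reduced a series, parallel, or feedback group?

Step 1. feedback reduction of G1, G2
Step 2. multiply G3, G4, G5, G6 (series)
Step 3. apply the feedback formula to [G1/(1+G1*G2)], (G3*G4*G5*G6)
Step 2 collapses a series group.

Hence the answer: series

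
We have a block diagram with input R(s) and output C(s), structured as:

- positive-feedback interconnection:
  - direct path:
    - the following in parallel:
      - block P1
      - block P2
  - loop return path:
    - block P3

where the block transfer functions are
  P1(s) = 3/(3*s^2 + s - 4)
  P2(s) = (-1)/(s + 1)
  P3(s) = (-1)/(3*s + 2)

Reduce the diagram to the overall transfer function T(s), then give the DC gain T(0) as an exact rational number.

(1) combine P1, P2 in parallel = (-3*s^2 + 2*s + 7)/(3*s^3 + 4*s^2 - 3*s - 4)
(2) feedback reduction of (P1+P2), P3 = (-9*s^3 + 25*s + 14)/(9*s^4 + 18*s^3 - 4*s^2 - 16*s - 1)
Step 2 gives the overall T(s). Then T(0) = 14/(-1) = -14.

Therefore the answer is -14.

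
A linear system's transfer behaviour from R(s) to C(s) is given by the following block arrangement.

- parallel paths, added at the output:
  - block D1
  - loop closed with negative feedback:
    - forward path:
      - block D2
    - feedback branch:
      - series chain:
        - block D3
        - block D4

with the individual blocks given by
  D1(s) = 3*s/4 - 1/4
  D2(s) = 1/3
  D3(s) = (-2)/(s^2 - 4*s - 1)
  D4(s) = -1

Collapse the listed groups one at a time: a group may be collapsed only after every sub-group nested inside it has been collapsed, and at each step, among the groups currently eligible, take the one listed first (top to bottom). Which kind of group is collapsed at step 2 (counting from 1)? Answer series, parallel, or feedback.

The answer is feedback.

Reasoning:
(1) multiply D3, D4 (series)
(2) close the feedback loop around D2, (D3*D4)
(3) add D1, [D2/(1+D2*(D3*D4))] (parallel)
At step 2 the group reduced is feedback.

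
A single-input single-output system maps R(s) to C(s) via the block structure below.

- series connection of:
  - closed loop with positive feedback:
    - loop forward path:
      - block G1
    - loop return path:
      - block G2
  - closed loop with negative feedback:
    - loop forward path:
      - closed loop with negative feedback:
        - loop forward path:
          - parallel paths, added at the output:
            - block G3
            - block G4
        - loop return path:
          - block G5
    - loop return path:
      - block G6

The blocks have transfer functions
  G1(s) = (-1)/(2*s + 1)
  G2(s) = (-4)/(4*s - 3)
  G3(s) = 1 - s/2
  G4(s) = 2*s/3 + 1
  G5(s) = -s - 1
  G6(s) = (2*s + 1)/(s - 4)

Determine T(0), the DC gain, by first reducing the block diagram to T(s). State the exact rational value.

Step 1. reduce the feedback loop with forward G1 and return G2 = (3 - 4*s)/(8*s^2 - 2*s - 7)
Step 2. add G3, G4 (parallel) = s/6 + 2
Step 3. reduce the feedback loop with forward (G3+G4) and return G5 = (-s - 12)/(s^2 + 13*s + 6)
Step 4. apply the feedback formula to [(G3+G4)/(1+(G3+G4)*G5)], G6 = (-s^2 - 8*s + 48)/(s^3 + 7*s^2 - 71*s - 36)
Step 5. reduce the series chain [G1/(1-G1*G2)], [[(G3+G4)/(1+(G3+G4)*G5)]/(1+[(G3+G4)/(1+(G3+G4)*G5)]*G6)] = (4*s^3 + 29*s^2 - 216*s + 144)/(8*s^5 + 54*s^4 - 589*s^3 - 195*s^2 + 569*s + 252)
The step-5 result is T(s). Setting s = 0: T(0) = 144/252 = 4/7.

Final answer: 4/7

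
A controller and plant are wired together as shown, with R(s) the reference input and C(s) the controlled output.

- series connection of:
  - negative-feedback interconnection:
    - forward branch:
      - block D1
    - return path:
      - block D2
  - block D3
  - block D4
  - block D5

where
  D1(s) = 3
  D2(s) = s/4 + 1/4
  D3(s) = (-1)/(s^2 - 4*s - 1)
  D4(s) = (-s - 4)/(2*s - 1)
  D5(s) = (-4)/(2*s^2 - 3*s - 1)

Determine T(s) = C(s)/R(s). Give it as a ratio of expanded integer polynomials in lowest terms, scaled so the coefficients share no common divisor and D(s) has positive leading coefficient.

First reduce the diagram to T(s).

Step 1 - feedback reduction of D1, D2, giving 12/(3*s + 7)
Step 2 - cascade [D1/(1+D1*D2)], D3, D4, D5, giving the overall T(s)

Answer: (-48*s - 192)/(12*s^6 - 44*s^5 - 81*s^4 + 218*s^3 + 20*s^2 - 38*s - 7)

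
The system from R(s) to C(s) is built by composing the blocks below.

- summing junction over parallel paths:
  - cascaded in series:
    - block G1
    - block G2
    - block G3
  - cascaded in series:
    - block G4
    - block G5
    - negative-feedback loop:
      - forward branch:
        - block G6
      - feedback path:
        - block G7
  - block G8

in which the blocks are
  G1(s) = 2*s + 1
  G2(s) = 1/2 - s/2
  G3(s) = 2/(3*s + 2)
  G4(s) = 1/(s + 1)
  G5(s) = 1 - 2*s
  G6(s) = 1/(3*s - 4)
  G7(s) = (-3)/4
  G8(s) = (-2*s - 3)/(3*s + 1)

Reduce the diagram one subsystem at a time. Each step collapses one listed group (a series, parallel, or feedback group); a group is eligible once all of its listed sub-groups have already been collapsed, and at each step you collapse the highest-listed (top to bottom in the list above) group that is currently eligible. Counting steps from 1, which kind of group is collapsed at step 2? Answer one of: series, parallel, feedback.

(1) series reduction of G1, G2, G3
(2) collapse the loop (G6 forward, G7 return)
(3) reduce the series chain G4, G5, [G6/(1+G6*G7)]
(4) parallel reduction of (G1*G2*G3), (G4*G5*[G6/(1+G6*G7)]), G8
Step 2 collapses a feedback group.

Hence the answer: feedback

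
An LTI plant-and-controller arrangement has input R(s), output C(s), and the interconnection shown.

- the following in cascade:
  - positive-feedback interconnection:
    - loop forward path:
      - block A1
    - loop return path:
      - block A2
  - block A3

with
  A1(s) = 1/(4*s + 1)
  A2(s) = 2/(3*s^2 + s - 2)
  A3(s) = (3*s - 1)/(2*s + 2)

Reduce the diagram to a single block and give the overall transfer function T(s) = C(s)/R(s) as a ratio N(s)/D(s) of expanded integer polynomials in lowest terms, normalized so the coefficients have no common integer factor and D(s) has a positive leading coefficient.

Reducing step by step:

Step 1 - close the feedback loop around A1, A2: (3*s^2 + s - 2)/(12*s^3 + 7*s^2 - 7*s - 4)
Step 2 - cascade [A1/(1-A1*A2)], A3 - this is the overall T(s), already in the required normalized form

Answer: (9*s^2 - 9*s + 2)/(24*s^3 + 14*s^2 - 14*s - 8)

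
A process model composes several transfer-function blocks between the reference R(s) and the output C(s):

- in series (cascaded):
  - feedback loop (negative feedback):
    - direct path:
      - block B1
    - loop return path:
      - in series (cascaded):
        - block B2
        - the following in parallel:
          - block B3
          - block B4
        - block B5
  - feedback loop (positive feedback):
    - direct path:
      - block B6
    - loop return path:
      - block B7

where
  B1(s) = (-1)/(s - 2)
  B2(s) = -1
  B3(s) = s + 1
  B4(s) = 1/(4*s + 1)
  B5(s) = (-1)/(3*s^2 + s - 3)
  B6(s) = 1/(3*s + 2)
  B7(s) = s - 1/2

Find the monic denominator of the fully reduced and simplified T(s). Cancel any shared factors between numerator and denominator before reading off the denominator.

1. add B3, B4 (parallel): (4*s^2 + 5*s + 2)/(4*s + 1)
2. cascade B2, (B3+B4), B5: (4*s^2 + 5*s + 2)/(12*s^3 + 7*s^2 - 11*s - 3)
3. feedback reduction of B1, (B2*(B3+B4)*B5): (-12*s^3 - 7*s^2 + 11*s + 3)/(12*s^4 - 17*s^3 - 29*s^2 + 14*s + 4)
4. collapse the loop (B6 forward, B7 return): 2/(4*s + 5)
5. combine [B1/(1+B1*(B2*(B3+B4)*B5))], [B6/(1-B6*B7)] in series: (-24*s^3 - 14*s^2 + 22*s + 6)/(48*s^5 - 8*s^4 - 201*s^3 - 89*s^2 + 86*s + 20)
Step 5 gives the fully reduced T(s), with no common factor left to cancel. The denominator's leading coefficient is 48, so divide each of its coefficients by 48 to get the monic form.

Answer: s^5 - s^4/6 - 67*s^3/16 - 89*s^2/48 + 43*s/24 + 5/12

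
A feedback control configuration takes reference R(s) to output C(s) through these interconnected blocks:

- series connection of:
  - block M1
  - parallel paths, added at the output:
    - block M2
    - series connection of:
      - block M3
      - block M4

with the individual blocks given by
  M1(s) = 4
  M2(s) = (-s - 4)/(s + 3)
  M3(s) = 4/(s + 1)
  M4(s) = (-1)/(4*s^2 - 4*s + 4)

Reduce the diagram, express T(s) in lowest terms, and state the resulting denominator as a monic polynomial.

Step 1. combine M3, M4 in series gives (-1)/(s^3 + 1)
Step 2. reduce the parallel group M2, (M3*M4) gives (-s^4 - 4*s^3 - 2*s - 7)/(s^4 + 3*s^3 + s + 3)
Step 3. series reduction of M1, (M2+(M3*M4)) gives (-4*s^4 - 16*s^3 - 8*s - 28)/(s^4 + 3*s^3 + s + 3)
That last expression is T(s), already simplified, and its denominator is already monic.

Hence the answer: s^4 + 3*s^3 + s + 3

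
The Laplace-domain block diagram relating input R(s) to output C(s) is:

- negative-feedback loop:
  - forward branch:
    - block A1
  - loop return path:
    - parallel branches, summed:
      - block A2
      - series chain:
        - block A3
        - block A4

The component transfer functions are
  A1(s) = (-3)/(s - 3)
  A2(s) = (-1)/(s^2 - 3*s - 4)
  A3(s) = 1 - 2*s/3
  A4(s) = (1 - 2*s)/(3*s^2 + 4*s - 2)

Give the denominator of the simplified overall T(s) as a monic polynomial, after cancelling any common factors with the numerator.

Step 1: series reduction of A3, A4 = (4*s^2 - 8*s + 3)/(9*s^2 + 12*s - 6)
Step 2: add A2, (A3*A4) (parallel) = (4*s^4 - 20*s^3 + 2*s^2 + 11*s - 6)/(9*s^4 - 15*s^3 - 78*s^2 - 30*s + 24)
Step 3: feedback reduction of A1, (A2+(A3*A4)) = (-3*s^4 + 5*s^3 + 26*s^2 + 10*s - 8)/(s^5 - 6*s^4 + 3*s^3 + 22*s^2 + 9*s - 6)
That last expression is T(s), already simplified, and its denominator is already monic.

Therefore the answer is s^5 - 6*s^4 + 3*s^3 + 22*s^2 + 9*s - 6.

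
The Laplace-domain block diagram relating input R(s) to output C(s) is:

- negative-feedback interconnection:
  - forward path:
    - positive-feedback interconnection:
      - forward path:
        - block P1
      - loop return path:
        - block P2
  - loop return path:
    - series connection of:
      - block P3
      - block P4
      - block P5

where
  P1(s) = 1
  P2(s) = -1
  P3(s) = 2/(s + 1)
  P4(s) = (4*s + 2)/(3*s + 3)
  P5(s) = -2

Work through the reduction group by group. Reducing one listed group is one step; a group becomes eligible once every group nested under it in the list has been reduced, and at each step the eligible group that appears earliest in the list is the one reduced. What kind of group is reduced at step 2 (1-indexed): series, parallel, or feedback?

Answer: series

Working:
Step 1. reduce the feedback loop with forward P1 and return P2
Step 2. combine P3, P4, P5 in series
Step 3. collapse the loop ([P1/(1-P1*P2)] forward, (P3*P4*P5) return)
Step 2 collapses a series group.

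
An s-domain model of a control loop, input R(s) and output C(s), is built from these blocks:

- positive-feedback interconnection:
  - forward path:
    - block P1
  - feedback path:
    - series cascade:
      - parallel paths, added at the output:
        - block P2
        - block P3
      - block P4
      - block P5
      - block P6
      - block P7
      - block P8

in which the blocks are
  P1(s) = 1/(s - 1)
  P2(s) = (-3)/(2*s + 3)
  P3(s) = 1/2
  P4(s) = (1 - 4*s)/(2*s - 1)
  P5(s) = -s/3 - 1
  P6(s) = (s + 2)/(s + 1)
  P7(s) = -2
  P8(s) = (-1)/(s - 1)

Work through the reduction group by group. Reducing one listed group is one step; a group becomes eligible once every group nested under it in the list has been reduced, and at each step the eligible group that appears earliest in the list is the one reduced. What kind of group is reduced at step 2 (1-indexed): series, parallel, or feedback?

The answer is series.

Reasoning:
Step 1 - parallel reduction of P2, P3
Step 2 - multiply (P2+P3), P4, P5, P6, P7, P8 (series)
Step 3 - collapse the loop (P1 forward, ((P2+P3)*P4*P5*P6*P7*P8) return)
At step 2 the group reduced is series.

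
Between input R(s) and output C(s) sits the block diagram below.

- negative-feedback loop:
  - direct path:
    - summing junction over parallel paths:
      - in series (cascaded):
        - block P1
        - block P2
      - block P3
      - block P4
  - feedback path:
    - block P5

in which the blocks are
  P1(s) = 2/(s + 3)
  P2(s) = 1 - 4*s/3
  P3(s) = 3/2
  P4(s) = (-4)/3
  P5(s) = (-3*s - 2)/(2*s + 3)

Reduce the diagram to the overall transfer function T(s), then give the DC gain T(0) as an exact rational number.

Step 1. series reduction of P1, P2 -> (6 - 8*s)/(3*s + 9)
Step 2. add (P1*P2), P3, P4 (parallel) -> (5 - 5*s)/(2*s + 6)
Step 3. close the feedback loop around ((P1*P2)+P3+P4), P5 -> (-10*s^2 - 5*s + 15)/(19*s^2 + 13*s + 8)
That last expression is T(s); at s = 0 only the constant terms survive, so T(0) = 15/8.

Answer: 15/8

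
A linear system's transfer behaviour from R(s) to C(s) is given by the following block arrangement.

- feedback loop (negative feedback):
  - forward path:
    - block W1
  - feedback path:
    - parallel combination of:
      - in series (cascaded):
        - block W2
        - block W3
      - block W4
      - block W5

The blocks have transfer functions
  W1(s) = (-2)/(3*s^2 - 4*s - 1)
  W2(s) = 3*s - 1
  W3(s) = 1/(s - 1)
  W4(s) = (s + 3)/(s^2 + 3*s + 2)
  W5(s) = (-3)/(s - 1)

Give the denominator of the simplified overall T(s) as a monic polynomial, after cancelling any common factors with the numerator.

Step 1. combine W2, W3 in series gives (3*s - 1)/(s - 1)
Step 2. add (W2*W3), W4, W5 (parallel) gives (3*s^3 + 6*s^2 - 4*s - 11)/(s^3 + 2*s^2 - s - 2)
Step 3. collapse the loop (W1 forward, ((W2*W3)+W4+W5) return) gives (-2*s^3 - 4*s^2 + 2*s + 4)/(3*s^5 + 2*s^4 - 18*s^3 - 16*s^2 + 17*s + 24)
No further cancellation is possible in the step-3 result, so that is T(s). Its denominator becomes monic after dividing by the leading coefficient 3.

Therefore the answer is s^5 + 2*s^4/3 - 6*s^3 - 16*s^2/3 + 17*s/3 + 8.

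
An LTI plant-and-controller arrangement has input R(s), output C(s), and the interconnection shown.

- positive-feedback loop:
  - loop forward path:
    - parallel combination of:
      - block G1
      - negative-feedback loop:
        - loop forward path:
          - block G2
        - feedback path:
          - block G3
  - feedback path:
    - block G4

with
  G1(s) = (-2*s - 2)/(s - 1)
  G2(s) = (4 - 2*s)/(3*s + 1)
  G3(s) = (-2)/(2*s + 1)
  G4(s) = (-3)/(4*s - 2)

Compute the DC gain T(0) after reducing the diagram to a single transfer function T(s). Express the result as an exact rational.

Step 1: collapse the loop (G2 forward, G3 return), giving (-4*s^2 + 6*s + 4)/(6*s^2 + 9*s - 7)
Step 2: parallel reduction of G1, [G2/(1+G2*G3)], giving (-16*s^3 - 20*s^2 - 6*s + 10)/(6*s^3 + 3*s^2 - 16*s + 7)
Step 3: apply the feedback formula to (G1+[G2/(1+G2*G3)]), G4, giving (-16*s^3 - 20*s^2 - 6*s + 10)/(6*s^3 - 9*s^2 - 37*s - 8)
That last expression is T(s); at s = 0 only the constant terms survive, so T(0) = 10/(-8) = -5/4.

Final answer: -5/4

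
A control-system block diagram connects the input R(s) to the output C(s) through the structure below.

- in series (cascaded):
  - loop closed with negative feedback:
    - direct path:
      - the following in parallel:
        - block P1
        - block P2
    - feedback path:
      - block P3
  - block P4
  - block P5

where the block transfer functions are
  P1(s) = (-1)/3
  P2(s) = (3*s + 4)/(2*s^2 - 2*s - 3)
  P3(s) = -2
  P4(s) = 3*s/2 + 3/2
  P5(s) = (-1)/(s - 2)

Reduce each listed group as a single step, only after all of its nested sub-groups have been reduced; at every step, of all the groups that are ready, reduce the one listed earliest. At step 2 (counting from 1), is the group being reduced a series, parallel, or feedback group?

The answer is feedback.

Reasoning:
(1) add P1, P2 (parallel)
(2) apply the feedback formula to (P1+P2), P3
(3) series reduction of [(P1+P2)/(1+(P1+P2)*P3)], P4, P5
At step 2 the group reduced is feedback.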